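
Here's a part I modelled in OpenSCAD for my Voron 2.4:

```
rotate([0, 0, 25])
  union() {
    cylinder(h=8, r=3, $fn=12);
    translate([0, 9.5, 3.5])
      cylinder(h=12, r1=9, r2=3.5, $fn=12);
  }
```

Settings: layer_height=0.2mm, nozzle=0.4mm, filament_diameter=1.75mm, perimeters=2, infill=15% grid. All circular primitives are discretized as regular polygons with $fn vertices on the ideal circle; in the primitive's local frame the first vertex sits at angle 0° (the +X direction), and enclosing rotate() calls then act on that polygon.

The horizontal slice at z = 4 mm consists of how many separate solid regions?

At z = 4 mm: the r=3 cylinder contributes a regular 12-gon of circumradius 3; the cone at (0, 9.5) contributes a regular 12-gon of circumradius 8.771 (interpolated between r1=9 and r2=3.5 at t=0.042); Merging all regions: the regions partially overlap (shared area 7.30 mm²), so overlapping operands fuse into one piece — 1 connected region; (whole slice rotated 25° about Z — lengths, areas and connectivity unchanged). The result has 1 disconnected region.

1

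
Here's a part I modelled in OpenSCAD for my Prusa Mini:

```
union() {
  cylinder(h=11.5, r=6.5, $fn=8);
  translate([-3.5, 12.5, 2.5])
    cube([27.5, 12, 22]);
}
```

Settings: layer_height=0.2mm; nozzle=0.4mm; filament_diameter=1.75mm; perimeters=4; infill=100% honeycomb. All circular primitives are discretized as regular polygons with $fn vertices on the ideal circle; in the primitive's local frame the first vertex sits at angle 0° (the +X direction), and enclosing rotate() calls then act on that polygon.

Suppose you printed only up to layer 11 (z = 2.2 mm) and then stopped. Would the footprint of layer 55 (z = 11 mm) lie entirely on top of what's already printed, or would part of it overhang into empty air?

Compare the two slices. At z = 2.2: the r=6.5 cylinder gives a regular 8-gon of circumradius 6.5 (constant along its height) (area = (8/2)·6.500²·sin(360°/8) = 119.50 mm²); the cube at (-3.5, 12.5) is absent (z outside [2.5, 24.5]); Combining (union): only the r=6.5 cylinder is present, so the union is just that shape — area = 119.50 mm². At z = 11: the r=6.5 cylinder contributes a regular 8-gon of circumradius 6.5 (area = (8/2)·6.500²·sin(360°/8) = 119.50 mm²); the cube at (-3.5, 12.5) is present — its section is the full 27.5×12 rectangle (area 330.00 mm²); Combining (union): the 2 present regions are separate (no shared area or edge), so areas and boundary lengths simply add and each stays a separate island — area = 449.50 mm². Checking containment: at z = 11 the cross-section extends beyond the z = 2.2 cross-section by about 330.00 mm².

part overhangs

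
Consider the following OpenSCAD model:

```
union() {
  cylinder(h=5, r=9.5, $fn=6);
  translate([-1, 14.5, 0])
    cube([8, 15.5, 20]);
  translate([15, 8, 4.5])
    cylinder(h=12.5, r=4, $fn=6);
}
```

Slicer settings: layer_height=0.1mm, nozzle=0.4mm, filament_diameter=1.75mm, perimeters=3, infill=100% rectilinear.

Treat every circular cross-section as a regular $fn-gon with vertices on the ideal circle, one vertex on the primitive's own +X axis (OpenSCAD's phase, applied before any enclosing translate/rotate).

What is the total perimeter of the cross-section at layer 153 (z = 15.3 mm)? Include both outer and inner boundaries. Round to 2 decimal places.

At z = 15.3 mm: the cylinder does not reach this height (z outside [0, 5]); the 8×15.5 cube at (-1, 14.5) contributes its full rectangle (perimeter 47.00 mm); the r=4 cylinder at (15, 8) contributes a regular 6-gon of circumradius 4 (perimeter = 2·6·4.000·sin(180°/6) = 24.00 mm); Combining (union): the 2 present regions are separate (no shared area or edge), so areas and boundary lengths simply add and each stays a separate island — boundary = 71.00 mm. Overall, the cross-section has 2 separate islands. Total boundary length (outer) = 71.00 mm.

71.00 mm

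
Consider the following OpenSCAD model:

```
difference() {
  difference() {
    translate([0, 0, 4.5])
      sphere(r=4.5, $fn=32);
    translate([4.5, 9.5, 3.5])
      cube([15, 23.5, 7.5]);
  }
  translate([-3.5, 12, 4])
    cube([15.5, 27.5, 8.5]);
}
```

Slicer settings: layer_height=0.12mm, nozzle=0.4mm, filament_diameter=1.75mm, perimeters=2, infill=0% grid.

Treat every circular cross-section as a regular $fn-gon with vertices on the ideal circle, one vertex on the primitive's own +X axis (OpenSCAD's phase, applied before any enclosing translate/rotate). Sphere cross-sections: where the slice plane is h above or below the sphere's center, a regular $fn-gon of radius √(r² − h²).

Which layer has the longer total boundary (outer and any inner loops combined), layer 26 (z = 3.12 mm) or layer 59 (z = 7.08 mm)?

Layer 26 (z = 3.12): the r=4.5 sphere contributes a regular 32-gon of circumradius √(4.5²−1.38²) = 4.283 (perimeter = 2·32·4.283·sin(180°/32) = 26.87 mm); the cube at (4.5, 9.5) does not reach this height (z outside [3.5, 11]); Subtracting the remaining from the first: none of the subtracted shapes is present at this height, so the r=4.5 sphere is unchanged — boundary = 26.87 mm; the cube at (-3.5, 12) is not intersected at this z (z outside [4, 12.5]); Taking the first minus the rest: none of the subtracted shapes is present at this height, so the result so far is unchanged — boundary = 26.87 mm. So its perimeter = 26.87 mm. Layer 59 (z = 7.08): the r=4.5 sphere slices to a regular 32-gon of circumradius 3.687 (√(r²−h²) with h=2.58 from center) (perimeter = 2·32·3.687·sin(180°/32) = 23.13 mm); the cube at (4.5, 9.5) (footprint 15×23.5) is included at this height (perimeter 77.00 mm); Subtracting the remaining from the first: starting from the r=4.5 sphere, the 15×23.5 cube at (4.5, 9.5) misses the remaining region (no effect) — boundary = 23.13 mm; the cube at (-3.5, 12) (footprint 15.5×27.5) is included at this height (perimeter 86.00 mm); Taking the first minus the rest: starting from that combined region, the 15.5×27.5 cube at (-3.5, 12) misses the remaining region (no effect) — boundary = 23.13 mm. So its perimeter = 23.13 mm. Layer 26 is larger (26.87 vs 23.13 mm).

layer 26 (z = 3.12 mm)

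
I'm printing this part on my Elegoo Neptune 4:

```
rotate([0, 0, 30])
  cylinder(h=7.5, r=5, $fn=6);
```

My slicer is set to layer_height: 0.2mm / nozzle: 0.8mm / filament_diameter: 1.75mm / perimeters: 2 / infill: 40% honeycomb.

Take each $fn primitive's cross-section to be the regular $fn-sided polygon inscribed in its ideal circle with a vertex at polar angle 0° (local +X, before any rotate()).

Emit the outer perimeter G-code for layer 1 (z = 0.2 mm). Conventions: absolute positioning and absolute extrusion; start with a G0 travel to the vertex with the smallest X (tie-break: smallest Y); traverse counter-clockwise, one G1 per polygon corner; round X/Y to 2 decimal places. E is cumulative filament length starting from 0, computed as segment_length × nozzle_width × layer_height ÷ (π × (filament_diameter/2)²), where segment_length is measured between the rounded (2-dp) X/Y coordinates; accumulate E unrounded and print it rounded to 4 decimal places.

At z = 0.2 mm: the r=5 cylinder contributes a regular 6-gon of circumradius 5; (rotated 30° about Z; rotation is an isometry so areas/perimeters/island counts are preserved). The outline is a single polygon with 6 vertices. Extrusion per mm of travel: 0.8 × 0.2 / (π × 0.875²) = 0.066520. Accumulating E over each segment gives final E = 1.9956.

G0 X-4.33 Y-2.50 Z0.20
G1 X0.00 Y-5.00 E0.3326
G1 X4.33 Y-2.50 E0.6652
G1 X4.33 Y2.50 E0.9978
G1 X0.00 Y5.00 E1.3304
G1 X-4.33 Y2.50 E1.6630
G1 X-4.33 Y-2.50 E1.9956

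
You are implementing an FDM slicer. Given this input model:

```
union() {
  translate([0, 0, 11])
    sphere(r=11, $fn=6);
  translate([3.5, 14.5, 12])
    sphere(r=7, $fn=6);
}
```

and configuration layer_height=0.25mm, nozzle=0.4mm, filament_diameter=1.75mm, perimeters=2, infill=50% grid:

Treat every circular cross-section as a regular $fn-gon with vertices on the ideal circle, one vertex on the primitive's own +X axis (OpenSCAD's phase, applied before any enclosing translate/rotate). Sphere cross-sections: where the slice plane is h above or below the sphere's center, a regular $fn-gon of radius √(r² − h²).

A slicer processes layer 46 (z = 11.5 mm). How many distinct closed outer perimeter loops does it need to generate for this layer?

1

At z = 11.5 mm: the sphere: section is a regular 6-gon, circumradius = √(r²−h²) = √(11²−0.5²) = 10.989; the r=7 sphere at (3.5, 14.5) slices to a regular 6-gon of circumradius 6.982 (√(r²−h²) with h=0.5 from center); Taking the union: the regions partially overlap (shared area 6.48 mm²), so overlapping operands fuse into one piece — 1 connected region. The result has 1 disconnected region.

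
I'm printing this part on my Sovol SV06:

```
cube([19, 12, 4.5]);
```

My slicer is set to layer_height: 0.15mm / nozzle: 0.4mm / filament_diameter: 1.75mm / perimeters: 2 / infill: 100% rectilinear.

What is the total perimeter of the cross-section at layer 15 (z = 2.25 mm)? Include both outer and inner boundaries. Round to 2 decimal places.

At z = 2.25 mm: the cube is present — its section is the full 19×12 rectangle (perimeter 62.00 mm). Overall, the cross-section is a single solid region. Total boundary length (outer) = 62.00 mm.

62.00 mm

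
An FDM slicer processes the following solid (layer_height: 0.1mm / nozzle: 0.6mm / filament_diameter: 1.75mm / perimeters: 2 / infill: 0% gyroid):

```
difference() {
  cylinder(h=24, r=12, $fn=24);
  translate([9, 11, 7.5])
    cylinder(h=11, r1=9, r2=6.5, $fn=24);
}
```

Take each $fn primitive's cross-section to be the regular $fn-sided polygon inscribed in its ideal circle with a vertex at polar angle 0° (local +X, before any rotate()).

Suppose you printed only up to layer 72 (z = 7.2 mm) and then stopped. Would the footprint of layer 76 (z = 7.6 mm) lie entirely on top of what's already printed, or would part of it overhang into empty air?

entirely on top

Compare the two slices. At z = 7.2: the r=12 cylinder contributes a regular 24-gon of circumradius 12 (area = (24/2)·12.000²·sin(360°/24) = 447.24 mm²); the cone at (9, 11) is not intersected at this z (z outside [7.5, 18.5]); Taking the first minus the rest: none of the subtracted shapes is present at this height, so the r=12 cylinder is unchanged — area = 447.24 mm². At z = 7.6: the r=12 cylinder contributes a regular 24-gon of circumradius 12 (area = (24/2)·12.000²·sin(360°/24) = 447.24 mm²); the cone at (9, 11) contributes a regular 24-gon of circumradius 8.977 (interpolated between r1=9 and r2=6.5 at t=0.009) (area = (24/2)·8.977²·sin(360°/24) = 250.30 mm²); After the difference (first − rest): starting from the r=12 cylinder (447.24 mm²), the cone at (9, 11) partially overlaps it — only the 69.00 mm² overlap (of its 250.30 mm²) is removed, clipping the outline — area = 378.24 mm². Checking containment: the cross-section at z = 7.6 is a subset of the cross-section at z = 7.2.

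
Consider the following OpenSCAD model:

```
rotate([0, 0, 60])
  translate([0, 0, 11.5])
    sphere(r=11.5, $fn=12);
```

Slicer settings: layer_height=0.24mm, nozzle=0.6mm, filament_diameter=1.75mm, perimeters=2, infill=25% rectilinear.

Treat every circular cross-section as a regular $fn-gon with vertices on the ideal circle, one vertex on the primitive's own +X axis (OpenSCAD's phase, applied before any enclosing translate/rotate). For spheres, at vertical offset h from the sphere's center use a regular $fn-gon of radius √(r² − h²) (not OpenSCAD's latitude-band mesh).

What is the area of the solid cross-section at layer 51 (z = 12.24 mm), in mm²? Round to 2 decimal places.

At z = 12.24 mm: the r=11.5 sphere slices to a regular 12-gon of circumradius 11.476 (√(r²−h²) with h=0.74 from center) (area = (12/2)·11.476²·sin(360°/12) = 395.11 mm²); (whole slice rotated 60° about Z — lengths, areas and connectivity unchanged). Overall, the cross-section is a single solid region. Net area = 395.11 mm².

395.11 mm²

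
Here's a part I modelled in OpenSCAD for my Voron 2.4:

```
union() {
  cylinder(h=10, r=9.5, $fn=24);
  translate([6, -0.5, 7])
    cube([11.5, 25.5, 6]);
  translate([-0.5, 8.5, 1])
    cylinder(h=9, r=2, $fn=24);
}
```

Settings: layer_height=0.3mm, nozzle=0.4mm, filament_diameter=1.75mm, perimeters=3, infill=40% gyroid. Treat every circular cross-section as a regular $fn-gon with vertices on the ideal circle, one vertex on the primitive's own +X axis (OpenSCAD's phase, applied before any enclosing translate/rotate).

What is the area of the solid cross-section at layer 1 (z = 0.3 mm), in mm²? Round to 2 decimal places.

280.30 mm²

At z = 0.3 mm: the cylinder: section is a regular 24-gon, circumradius r=9.5 (area = (24/2)·9.500²·sin(360°/24) = 280.30 mm²); the cube at (6, -0.5) is absent (z outside [7, 13]); the cylinder at (-0.5, 8.5) is absent (z outside [1, 10]); Combining (union): only the r=9.5 cylinder is present, so the union is just that shape — area = 280.30 mm². Overall, the cross-section is a single solid region. Net area = 280.30 mm².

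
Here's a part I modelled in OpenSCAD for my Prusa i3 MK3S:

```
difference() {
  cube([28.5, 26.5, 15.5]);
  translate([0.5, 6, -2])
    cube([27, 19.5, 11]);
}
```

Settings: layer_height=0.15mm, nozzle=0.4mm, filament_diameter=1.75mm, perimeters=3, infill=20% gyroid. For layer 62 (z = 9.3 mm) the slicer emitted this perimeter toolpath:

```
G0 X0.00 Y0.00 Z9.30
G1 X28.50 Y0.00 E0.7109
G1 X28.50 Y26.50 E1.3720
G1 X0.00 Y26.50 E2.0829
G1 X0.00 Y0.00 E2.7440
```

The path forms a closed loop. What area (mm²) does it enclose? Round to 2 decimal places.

Apply the shoelace formula to the sequence of (X, Y) vertices; enclosed area = 755.25 mm².

755.25 mm²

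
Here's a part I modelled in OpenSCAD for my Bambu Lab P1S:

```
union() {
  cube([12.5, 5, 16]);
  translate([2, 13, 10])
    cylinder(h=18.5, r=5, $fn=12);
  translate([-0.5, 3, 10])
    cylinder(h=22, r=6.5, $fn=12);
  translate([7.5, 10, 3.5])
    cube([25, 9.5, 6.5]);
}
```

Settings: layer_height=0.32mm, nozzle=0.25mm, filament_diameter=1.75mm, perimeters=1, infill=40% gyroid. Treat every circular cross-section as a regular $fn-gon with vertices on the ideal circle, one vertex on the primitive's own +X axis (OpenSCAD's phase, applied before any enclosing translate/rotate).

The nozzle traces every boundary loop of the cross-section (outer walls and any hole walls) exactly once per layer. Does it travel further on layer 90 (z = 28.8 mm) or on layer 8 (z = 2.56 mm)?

Layer 90 (z = 28.8): the cube is absent (z outside [0, 16]); the cylinder at (2, 13) does not reach this height (z outside [10, 28.5]); the r=6.5 cylinder at (-0.5, 3) gives a regular 12-gon of circumradius 6.5 (constant along its height) (perimeter = 2·12·6.500·sin(180°/12) = 40.38 mm); the cube at (7.5, 10) is absent (z outside [3.5, 10]); Combining (union): only the r=6.5 cylinder at (-0.5, 3) is present, so the union is just that shape — boundary = 40.38 mm. So its perimeter = 40.38 mm. Layer 8 (z = 2.56): the 12.5×5 cube contributes its full rectangle (perimeter 35.00 mm); the cylinder at (2, 13) does not reach this height (z outside [10, 28.5]); the cylinder at (-0.5, 3) does not reach this height (z outside [10, 32]); the cube at (7.5, 10) is not intersected at this z (z outside [3.5, 10]); Taking the union: only the 12.5×5 cube is present, so the union is just that shape — boundary = 35.00 mm. So its perimeter = 35.00 mm. Layer 90 is larger (40.38 vs 35.00 mm).

layer 90 (z = 28.8 mm)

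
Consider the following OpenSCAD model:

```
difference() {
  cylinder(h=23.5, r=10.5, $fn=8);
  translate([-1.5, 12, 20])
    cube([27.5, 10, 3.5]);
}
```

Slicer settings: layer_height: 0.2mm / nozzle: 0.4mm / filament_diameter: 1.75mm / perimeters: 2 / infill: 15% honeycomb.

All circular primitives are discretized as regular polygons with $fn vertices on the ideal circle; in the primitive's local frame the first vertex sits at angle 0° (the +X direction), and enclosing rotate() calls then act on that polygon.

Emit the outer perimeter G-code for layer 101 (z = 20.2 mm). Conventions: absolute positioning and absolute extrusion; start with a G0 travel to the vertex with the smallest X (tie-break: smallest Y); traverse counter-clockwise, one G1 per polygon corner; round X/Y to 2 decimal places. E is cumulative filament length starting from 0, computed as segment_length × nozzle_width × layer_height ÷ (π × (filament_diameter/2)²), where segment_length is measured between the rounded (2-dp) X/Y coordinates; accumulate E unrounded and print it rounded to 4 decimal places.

At z = 20.2 mm: the r=10.5 cylinder contributes a regular 8-gon of circumradius 10.5; the cube at (-1.5, 12) (footprint 27.5×10) is included at this height; Subtracting the remaining from the first: starting from the r=10.5 cylinder, the 27.5×10 cube at (-1.5, 12) misses the remaining region (no effect) — 1 connected region. The outline is a single polygon with 8 vertices. Extrusion per mm of travel: 0.4 × 0.2 / (π × 0.875²) = 0.033260. Accumulating E over each segment gives final E = 2.1377.

G0 X-10.50 Y0.00 Z20.20
G1 X-7.42 Y-7.42 E0.2672
G1 X0.00 Y-10.50 E0.5344
G1 X7.42 Y-7.42 E0.8016
G1 X10.50 Y0.00 E1.0688
G1 X7.42 Y7.42 E1.3360
G1 X0.00 Y10.50 E1.6032
G1 X-7.42 Y7.42 E1.8704
G1 X-10.50 Y0.00 E2.1377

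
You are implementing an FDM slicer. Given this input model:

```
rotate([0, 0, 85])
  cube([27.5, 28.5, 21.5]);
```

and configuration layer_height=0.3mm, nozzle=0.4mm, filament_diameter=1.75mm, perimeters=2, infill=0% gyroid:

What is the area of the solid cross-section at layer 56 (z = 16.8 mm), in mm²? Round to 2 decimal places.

At z = 16.8 mm: the cube (footprint 27.5×28.5) is included at this height (area 783.75 mm²); (rotated 85° about Z; rotation is an isometry so areas/perimeters/island counts are preserved). Overall, the cross-section is a single solid region. Net area = 783.75 mm².

783.75 mm²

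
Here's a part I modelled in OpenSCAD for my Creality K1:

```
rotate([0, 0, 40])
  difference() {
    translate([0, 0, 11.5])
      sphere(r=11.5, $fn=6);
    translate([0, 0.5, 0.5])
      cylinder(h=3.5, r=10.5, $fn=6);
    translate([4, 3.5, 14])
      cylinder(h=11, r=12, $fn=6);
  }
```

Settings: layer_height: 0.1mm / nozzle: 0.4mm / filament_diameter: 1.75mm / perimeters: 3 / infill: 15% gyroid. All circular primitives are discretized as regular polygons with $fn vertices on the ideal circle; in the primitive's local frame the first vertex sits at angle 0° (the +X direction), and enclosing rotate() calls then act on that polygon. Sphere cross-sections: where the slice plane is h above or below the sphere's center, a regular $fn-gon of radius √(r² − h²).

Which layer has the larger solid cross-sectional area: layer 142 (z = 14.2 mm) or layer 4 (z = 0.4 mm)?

layer 142 (z = 14.2 mm)

Layer 142 (z = 14.2): the r=11.5 sphere contributes a regular 6-gon of circumradius √(11.5²−2.7²) = 11.179 (area = (6/2)·11.179²·sin(360°/6) = 324.66 mm²); the cylinder at (0, 0.5) does not reach this height (z outside [0.5, 4]); the r=12 cylinder at (4, 3.5) gives a regular 6-gon of circumradius 12 (constant along its height) (area = (6/2)·12.000²·sin(360°/6) = 374.12 mm²); Subtracting the remaining from the first: starting from the r=11.5 sphere (324.66 mm²), the r=12 cylinder at (4, 3.5) partially overlaps it — only the 234.88 mm² overlap (of its 374.12 mm²) is removed, clipping the outline — area = 89.78 mm²; (whole slice rotated 40° about Z — lengths, areas and connectivity unchanged). So its area = 89.78 mm². Layer 4 (z = 0.4): the r=11.5 sphere slices to a regular 6-gon of circumradius 3.007 (√(r²−h²) with h=11.1 from center) (area = (6/2)·3.007²·sin(360°/6) = 23.49 mm²); the cylinder at (0, 0.5) is absent (z outside [0.5, 4]); the cylinder at (4, 3.5) does not reach this height (z outside [14, 25]); After the difference (first − rest): none of the subtracted shapes is present at this height, so the r=11.5 sphere is unchanged — area = 23.49 mm²; (rotated 40° about Z; rotation is an isometry so areas/perimeters/island counts are preserved). So its area = 23.49 mm². Layer 142 is larger (89.78 vs 23.49 mm²).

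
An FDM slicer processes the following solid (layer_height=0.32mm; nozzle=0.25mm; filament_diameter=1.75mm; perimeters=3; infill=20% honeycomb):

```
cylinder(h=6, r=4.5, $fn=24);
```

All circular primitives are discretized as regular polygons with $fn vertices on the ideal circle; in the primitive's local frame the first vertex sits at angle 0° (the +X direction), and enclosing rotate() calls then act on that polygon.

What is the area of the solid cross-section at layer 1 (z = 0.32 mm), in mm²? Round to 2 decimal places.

62.89 mm²

At z = 0.32 mm: the r=4.5 cylinder gives a regular 24-gon of circumradius 4.5 (constant along its height) (area = (24/2)·4.500²·sin(360°/24) = 62.89 mm²). Overall, the cross-section is a single solid region. Net area = 62.89 mm².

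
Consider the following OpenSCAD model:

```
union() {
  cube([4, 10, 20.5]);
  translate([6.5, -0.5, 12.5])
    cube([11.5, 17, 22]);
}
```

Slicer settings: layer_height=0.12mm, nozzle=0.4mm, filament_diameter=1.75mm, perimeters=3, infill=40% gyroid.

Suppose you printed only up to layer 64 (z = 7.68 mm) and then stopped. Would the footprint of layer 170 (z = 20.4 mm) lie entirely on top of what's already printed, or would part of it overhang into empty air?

part overhangs

Compare the two slices. At z = 7.68: the 4×10 cube contributes its full rectangle (area 40.00 mm²); the cube at (6.5, -0.5) does not reach this height (z outside [12.5, 34.5]); Combining (union): only the 4×10 cube is present, so the union is just that shape — area = 40.00 mm². At z = 20.4: the cube (footprint 4×10) is included at this height (area 40.00 mm²); the cube at (6.5, -0.5) is present — its section is the full 11.5×17 rectangle (area 195.50 mm²); Taking the union: the 2 present regions are separate (no shared area or edge), so areas and boundary lengths simply add and each stays a separate island — area = 235.50 mm². Checking containment: at z = 20.4 the cross-section extends beyond the z = 7.68 cross-section by about 195.50 mm².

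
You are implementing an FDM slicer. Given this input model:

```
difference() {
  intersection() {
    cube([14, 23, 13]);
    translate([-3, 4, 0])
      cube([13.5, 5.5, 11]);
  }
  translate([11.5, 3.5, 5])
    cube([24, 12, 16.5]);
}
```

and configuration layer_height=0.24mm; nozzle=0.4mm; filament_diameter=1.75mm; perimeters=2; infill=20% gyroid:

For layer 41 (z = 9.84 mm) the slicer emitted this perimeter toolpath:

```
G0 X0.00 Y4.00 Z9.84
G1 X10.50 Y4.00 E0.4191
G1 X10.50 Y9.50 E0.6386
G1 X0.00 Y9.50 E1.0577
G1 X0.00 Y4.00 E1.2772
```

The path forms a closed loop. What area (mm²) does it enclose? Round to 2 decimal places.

Apply the shoelace formula to the sequence of (X, Y) vertices; enclosed area = 57.75 mm².

57.75 mm²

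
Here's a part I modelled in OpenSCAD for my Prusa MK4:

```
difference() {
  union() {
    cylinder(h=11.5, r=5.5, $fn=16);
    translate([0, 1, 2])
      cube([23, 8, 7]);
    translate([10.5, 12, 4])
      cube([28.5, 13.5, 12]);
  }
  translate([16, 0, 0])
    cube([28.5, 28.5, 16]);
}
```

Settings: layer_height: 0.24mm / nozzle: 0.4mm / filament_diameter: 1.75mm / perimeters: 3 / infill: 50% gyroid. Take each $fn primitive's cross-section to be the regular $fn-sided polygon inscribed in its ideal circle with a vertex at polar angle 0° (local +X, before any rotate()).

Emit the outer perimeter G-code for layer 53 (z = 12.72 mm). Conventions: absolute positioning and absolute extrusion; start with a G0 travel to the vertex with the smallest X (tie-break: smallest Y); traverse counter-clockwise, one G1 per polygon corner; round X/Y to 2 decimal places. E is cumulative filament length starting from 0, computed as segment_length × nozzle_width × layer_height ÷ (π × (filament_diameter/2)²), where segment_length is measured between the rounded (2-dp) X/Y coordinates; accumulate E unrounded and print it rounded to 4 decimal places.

G0 X10.50 Y12.00 Z12.72
G1 X16.00 Y12.00 E0.2195
G1 X16.00 Y25.50 E0.7583
G1 X10.50 Y25.50 E0.9778
G1 X10.50 Y12.00 E1.5167

At z = 12.72 mm: the cylinder is absent (z outside [0, 11.5]); the cube at (0, 1) is not intersected at this z (z outside [2, 9]); the cube at (10.5, 12) (footprint 28.5×13.5) is included at this height; Combining (union): only the 28.5×13.5 cube at (10.5, 12) is present, so the union is just that shape — 1 connected region; the cube at (16, 0) is present — its section is the full 28.5×28.5 rectangle; Taking the first minus the rest: starting from the result so far, the 28.5×28.5 cube at (16, 0) partially overlaps it — only the 310.50 mm² overlap (of its 812.25 mm²) is removed, clipping the outline — 1 connected region. The outline is a single polygon with 4 vertices. Extrusion per mm of travel: 0.4 × 0.24 / (π × 0.875²) = 0.039912. Accumulating E over each segment gives final E = 1.5167.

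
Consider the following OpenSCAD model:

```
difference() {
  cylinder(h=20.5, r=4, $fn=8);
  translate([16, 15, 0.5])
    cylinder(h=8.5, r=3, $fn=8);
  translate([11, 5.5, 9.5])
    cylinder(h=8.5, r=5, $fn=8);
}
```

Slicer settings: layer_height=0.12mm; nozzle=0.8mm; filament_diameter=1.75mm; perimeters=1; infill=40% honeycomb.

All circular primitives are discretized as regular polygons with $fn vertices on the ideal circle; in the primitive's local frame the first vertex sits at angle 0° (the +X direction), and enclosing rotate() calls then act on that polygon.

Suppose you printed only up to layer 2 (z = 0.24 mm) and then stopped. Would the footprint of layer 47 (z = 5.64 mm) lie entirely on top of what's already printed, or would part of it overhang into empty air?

Compare the two slices. At z = 0.24: the r=4 cylinder gives a regular 8-gon of circumradius 4 (constant along its height) (area = (8/2)·4.000²·sin(360°/8) = 45.25 mm²); the cylinder at (16, 15) is not intersected at this z (z outside [0.5, 9]); the cylinder at (11, 5.5) is absent (z outside [9.5, 18]); Subtracting the remaining from the first: none of the subtracted shapes is present at this height, so the r=4 cylinder is unchanged — area = 45.25 mm². At z = 5.64: the r=4 cylinder contributes a regular 8-gon of circumradius 4 (area = (8/2)·4.000²·sin(360°/8) = 45.25 mm²); the cylinder at (16, 15): section is a regular 8-gon, circumradius r=3 (area = (8/2)·3.000²·sin(360°/8) = 25.46 mm²); the cylinder at (11, 5.5) does not reach this height (z outside [9.5, 18]); Subtracting the remaining from the first: starting from the r=4 cylinder (45.25 mm²), the r=3 cylinder at (16, 15) misses the remaining region (no effect) — area = 45.25 mm². Checking containment: the cross-section at z = 5.64 is a subset of the cross-section at z = 0.24.

entirely on top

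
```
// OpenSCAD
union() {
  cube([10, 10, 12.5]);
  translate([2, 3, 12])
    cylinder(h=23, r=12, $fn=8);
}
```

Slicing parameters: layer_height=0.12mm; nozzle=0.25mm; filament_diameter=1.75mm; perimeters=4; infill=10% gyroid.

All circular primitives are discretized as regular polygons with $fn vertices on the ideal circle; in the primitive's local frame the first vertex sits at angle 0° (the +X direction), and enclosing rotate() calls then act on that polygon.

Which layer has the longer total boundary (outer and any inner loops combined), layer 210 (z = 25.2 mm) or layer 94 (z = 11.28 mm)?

Layer 210 (z = 25.2): the cube is not intersected at this z (z outside [0, 12.5]); the r=12 cylinder at (2, 3) gives a regular 8-gon of circumradius 12 (constant along its height) (perimeter = 2·8·12.000·sin(180°/8) = 73.48 mm); Combining (union): only the r=12 cylinder at (2, 3) is present, so the union is just that shape — boundary = 73.48 mm. So its perimeter = 73.48 mm. Layer 94 (z = 11.28): the cube (footprint 10×10) is included at this height (perimeter 40.00 mm); the cylinder at (2, 3) does not reach this height (z outside [12, 35]); Taking the union: only the 10×10 cube is present, so the union is just that shape — boundary = 40.00 mm. So its perimeter = 40.00 mm. Layer 210 is larger (73.48 vs 40.00 mm).

layer 210 (z = 25.2 mm)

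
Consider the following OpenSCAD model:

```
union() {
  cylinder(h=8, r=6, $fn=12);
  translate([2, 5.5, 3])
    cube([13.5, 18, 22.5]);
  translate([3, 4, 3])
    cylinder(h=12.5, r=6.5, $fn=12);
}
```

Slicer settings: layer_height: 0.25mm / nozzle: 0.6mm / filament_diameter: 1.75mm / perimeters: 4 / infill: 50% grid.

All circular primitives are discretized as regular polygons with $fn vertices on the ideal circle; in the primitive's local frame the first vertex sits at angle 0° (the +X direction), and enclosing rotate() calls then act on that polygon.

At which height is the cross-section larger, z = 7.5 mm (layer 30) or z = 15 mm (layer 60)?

Layer 30 (z = 7.5): the r=6 cylinder gives a regular 12-gon of circumradius 6 (constant along its height) (area = (12/2)·6.000²·sin(360°/12) = 108.00 mm²); the cube at (2, 5.5) (footprint 13.5×18) is included at this height (area 243.00 mm²); the r=6.5 cylinder at (3, 4) contributes a regular 12-gon of circumradius 6.5 (area = (12/2)·6.500²·sin(360°/12) = 126.75 mm²); Merging all regions: the regions partially overlap — summed areas 477.75 mm² minus the doubly-counted overlap 84.85 mm² gives 392.90 mm² — area = 392.90 mm². So its area = 392.90 mm². Layer 60 (z = 15): the cylinder is not intersected at this z (z outside [0, 8]); the 13.5×18 cube at (2, 5.5) contributes its full rectangle (area 243.00 mm²); the r=6.5 cylinder at (3, 4) gives a regular 12-gon of circumradius 6.5 (constant along its height) (area = (12/2)·6.500²·sin(360°/12) = 126.75 mm²); Taking the union: the regions partially overlap — summed areas 369.75 mm² minus the doubly-counted overlap 27.10 mm² gives 342.65 mm² — area = 342.65 mm². So its area = 342.65 mm². Layer 30 is larger (392.90 vs 342.65 mm²).

layer 30 (z = 7.5 mm)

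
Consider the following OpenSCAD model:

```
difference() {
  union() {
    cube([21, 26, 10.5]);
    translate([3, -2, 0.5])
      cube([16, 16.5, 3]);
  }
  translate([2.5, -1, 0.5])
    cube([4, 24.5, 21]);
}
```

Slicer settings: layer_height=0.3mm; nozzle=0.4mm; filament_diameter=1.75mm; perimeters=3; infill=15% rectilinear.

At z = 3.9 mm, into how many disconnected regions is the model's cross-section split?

1

At z = 3.9 mm: the cube (footprint 21×26) is included at this height; the cube at (3, -2) is not intersected at this z (z outside [0.5, 3.5]); Merging all regions: only the 21×26 cube is present, so the union is just that shape — 1 connected region; the 4×24.5 cube at (2.5, -1) contributes its full rectangle; Subtracting the remaining from the first: starting from that combined region, the 4×24.5 cube at (2.5, -1) partially overlaps it — only the 94.00 mm² overlap (of its 98.00 mm²) is removed, clipping the outline — 1 connected region. The result has 1 disconnected region.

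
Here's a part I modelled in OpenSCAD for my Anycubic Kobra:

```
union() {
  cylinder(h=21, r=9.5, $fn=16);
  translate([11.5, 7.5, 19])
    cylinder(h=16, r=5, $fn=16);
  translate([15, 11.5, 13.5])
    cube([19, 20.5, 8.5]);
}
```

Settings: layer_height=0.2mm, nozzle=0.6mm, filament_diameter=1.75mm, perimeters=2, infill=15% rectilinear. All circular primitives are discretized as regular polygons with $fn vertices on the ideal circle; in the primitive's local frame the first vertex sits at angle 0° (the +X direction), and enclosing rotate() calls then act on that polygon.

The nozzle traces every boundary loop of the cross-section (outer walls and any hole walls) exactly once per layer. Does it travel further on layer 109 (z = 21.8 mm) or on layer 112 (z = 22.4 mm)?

layer 109 (z = 21.8 mm)

Layer 109 (z = 21.8): the cylinder is not intersected at this z (z outside [0, 21]); the r=5 cylinder at (11.5, 7.5) contributes a regular 16-gon of circumradius 5 (perimeter = 2·16·5.000·sin(180°/16) = 31.21 mm); the 19×20.5 cube at (15, 11.5) contributes its full rectangle (perimeter 79.00 mm); Merging all regions: the 2 present regions are separate (no shared area or edge), so areas and boundary lengths simply add and each stays a separate island — boundary = 110.21 mm. So its perimeter = 110.21 mm. Layer 112 (z = 22.4): the cylinder is absent (z outside [0, 21]); the r=5 cylinder at (11.5, 7.5) gives a regular 16-gon of circumradius 5 (constant along its height) (perimeter = 2·16·5.000·sin(180°/16) = 31.21 mm); the cube at (15, 11.5) is not intersected at this z (z outside [13.5, 22]); Combining (union): only the r=5 cylinder at (11.5, 7.5) is present, so the union is just that shape — boundary = 31.21 mm. So its perimeter = 31.21 mm. Layer 109 is larger (110.21 vs 31.21 mm).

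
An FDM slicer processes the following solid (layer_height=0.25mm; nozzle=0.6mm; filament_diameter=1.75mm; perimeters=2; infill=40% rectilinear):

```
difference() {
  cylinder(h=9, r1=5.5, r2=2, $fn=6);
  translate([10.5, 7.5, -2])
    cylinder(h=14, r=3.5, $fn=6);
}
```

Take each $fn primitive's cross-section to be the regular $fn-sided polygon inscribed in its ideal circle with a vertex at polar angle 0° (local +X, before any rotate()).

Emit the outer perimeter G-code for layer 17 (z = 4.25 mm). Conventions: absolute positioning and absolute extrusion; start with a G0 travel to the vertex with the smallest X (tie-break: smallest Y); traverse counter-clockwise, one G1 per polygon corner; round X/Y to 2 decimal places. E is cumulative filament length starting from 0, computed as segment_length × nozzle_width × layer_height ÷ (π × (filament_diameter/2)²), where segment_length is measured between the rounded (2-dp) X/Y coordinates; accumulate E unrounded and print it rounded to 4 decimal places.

G0 X-3.85 Y0.00 Z4.25
G1 X-1.92 Y-3.33 E0.2400
G1 X1.92 Y-3.33 E0.4795
G1 X3.85 Y0.00 E0.7195
G1 X1.92 Y3.33 E0.9596
G1 X-1.92 Y3.33 E1.1990
G1 X-3.85 Y0.00 E1.4391

At z = 4.25 mm: the cone: at t=0.472 of its height the radius interpolates to r₁+(r₂−r₁)t = 3.847, giving a regular 6-gon of that circumradius; the cylinder at (10.5, 7.5): section is a regular 6-gon, circumradius r=3.5; Taking the first minus the rest: starting from the cone, the r=3.5 cylinder at (10.5, 7.5) misses the remaining region (no effect) — 1 connected region. The outline is a single polygon with 6 vertices. Extrusion per mm of travel: 0.6 × 0.25 / (π × 0.875²) = 0.062363. Accumulating E over each segment gives final E = 1.4391.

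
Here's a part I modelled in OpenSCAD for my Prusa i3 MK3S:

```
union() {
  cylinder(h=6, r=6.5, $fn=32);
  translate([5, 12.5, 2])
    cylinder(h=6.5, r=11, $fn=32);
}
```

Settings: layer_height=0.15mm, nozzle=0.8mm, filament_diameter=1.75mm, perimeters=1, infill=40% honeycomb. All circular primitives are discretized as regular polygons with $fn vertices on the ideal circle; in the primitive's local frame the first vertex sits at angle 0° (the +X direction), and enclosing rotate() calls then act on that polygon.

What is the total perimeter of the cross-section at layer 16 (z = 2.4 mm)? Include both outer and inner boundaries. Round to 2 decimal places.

86.71 mm

At z = 2.4 mm: the r=6.5 cylinder gives a regular 32-gon of circumradius 6.5 (constant along its height) (perimeter = 2·32·6.500·sin(180°/32) = 40.78 mm); the r=11 cylinder at (5, 12.5) contributes a regular 32-gon of circumradius 11 (perimeter = 2·32·11.000·sin(180°/32) = 69.00 mm); Merging all regions: the regions partially overlap (shared area 28.79 mm²), so the edge portions inside another operand are dropped and the merged outline is re-measured after clipping — boundary = 86.71 mm. Overall, the cross-section is a single solid region. Total boundary length (outer) = 86.71 mm.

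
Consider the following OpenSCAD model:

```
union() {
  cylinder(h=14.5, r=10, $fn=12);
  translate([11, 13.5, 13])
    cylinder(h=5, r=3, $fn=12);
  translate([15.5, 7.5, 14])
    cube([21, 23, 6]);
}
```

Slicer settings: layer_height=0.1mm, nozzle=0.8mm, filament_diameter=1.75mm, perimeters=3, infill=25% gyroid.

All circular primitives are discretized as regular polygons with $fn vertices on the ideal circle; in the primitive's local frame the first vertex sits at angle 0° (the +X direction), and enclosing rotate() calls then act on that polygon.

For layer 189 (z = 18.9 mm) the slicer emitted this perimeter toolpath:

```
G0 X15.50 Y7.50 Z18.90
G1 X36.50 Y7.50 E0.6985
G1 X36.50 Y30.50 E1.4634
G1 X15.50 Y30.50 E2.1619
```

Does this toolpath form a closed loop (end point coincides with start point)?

Start point (G0): (15.50, 7.50). End point (last G1): the path does not return to the start — open.

no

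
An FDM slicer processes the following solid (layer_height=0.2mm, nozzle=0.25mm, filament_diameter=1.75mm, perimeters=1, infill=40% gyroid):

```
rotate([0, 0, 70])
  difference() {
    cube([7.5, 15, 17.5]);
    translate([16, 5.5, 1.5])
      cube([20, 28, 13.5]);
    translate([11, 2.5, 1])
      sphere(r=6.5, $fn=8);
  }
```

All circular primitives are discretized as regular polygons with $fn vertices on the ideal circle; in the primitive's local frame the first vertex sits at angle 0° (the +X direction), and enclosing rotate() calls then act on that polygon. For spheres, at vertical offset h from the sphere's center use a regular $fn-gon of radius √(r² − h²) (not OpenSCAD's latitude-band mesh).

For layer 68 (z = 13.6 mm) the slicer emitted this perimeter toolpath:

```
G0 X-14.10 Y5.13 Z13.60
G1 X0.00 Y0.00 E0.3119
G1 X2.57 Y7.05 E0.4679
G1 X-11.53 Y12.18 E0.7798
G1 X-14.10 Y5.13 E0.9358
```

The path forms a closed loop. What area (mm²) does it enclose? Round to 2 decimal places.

112.59 mm²

Apply the shoelace formula to the sequence of (X, Y) vertices; enclosed area = 112.59 mm².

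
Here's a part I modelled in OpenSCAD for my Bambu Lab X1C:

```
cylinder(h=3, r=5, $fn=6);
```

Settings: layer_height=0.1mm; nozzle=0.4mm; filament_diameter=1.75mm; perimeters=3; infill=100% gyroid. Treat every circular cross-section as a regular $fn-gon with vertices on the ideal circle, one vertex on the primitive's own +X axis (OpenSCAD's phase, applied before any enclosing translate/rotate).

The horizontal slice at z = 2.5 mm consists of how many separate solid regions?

1

At z = 2.5 mm: the r=5 cylinder contributes a regular 6-gon of circumradius 5. The result has 1 disconnected region.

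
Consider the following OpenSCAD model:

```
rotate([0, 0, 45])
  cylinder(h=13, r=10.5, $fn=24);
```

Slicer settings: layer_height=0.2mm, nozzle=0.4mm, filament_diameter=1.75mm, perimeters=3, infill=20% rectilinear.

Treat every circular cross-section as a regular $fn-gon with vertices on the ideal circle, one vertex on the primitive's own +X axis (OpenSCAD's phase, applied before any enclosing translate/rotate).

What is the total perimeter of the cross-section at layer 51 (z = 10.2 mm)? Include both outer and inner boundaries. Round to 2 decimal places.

65.79 mm

At z = 10.2 mm: the cylinder: section is a regular 24-gon, circumradius r=10.5 (perimeter = 2·24·10.500·sin(180°/24) = 65.79 mm); (whole slice rotated 45° about Z — lengths, areas and connectivity unchanged). Overall, the cross-section is a single solid region. Total boundary length (outer) = 65.79 mm.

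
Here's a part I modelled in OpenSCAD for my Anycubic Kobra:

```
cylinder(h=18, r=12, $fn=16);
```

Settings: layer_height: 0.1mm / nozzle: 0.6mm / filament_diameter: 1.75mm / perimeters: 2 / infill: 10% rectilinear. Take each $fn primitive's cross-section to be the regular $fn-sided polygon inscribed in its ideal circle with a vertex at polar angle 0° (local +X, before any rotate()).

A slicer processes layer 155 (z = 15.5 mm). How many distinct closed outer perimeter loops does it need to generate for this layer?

1

At z = 15.5 mm: the r=12 cylinder contributes a regular 16-gon of circumradius 12. The result has 1 disconnected region.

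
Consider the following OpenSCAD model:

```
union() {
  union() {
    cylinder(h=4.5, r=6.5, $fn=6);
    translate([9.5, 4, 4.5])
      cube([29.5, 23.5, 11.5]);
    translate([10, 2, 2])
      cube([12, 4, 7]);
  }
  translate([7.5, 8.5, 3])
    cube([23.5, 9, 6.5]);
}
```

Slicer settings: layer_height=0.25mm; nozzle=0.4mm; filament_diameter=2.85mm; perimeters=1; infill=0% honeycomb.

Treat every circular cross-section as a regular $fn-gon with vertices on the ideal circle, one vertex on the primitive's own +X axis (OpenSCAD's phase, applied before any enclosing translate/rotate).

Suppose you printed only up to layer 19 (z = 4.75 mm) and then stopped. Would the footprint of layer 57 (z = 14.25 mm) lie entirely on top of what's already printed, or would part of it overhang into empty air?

entirely on top

Compare the two slices. At z = 4.75: the cylinder does not reach this height (z outside [0, 4.5]); the 29.5×23.5 cube at (9.5, 4) contributes its full rectangle (area 693.25 mm²); the cube at (10, 2) (footprint 12×4) is included at this height (area 48.00 mm²); Taking the union: the regions partially overlap — summed areas 741.25 mm² minus the doubly-counted overlap 24.00 mm² gives 717.25 mm² — area = 717.25 mm²; the 23.5×9 cube at (7.5, 8.5) contributes its full rectangle (area 211.50 mm²); Merging all regions: the regions partially overlap — summed areas 928.75 mm² minus the doubly-counted overlap 193.50 mm² gives 735.25 mm² — area = 735.25 mm². At z = 14.25: the cylinder does not reach this height (z outside [0, 4.5]); the 29.5×23.5 cube at (9.5, 4) contributes its full rectangle (area 693.25 mm²); the cube at (10, 2) does not reach this height (z outside [2, 9]); Combining (union): only the 29.5×23.5 cube at (9.5, 4) is present, so the union is just that shape — area = 693.25 mm²; the cube at (7.5, 8.5) is absent (z outside [3, 9.5]); Combining (union): only the result so far is present, so the union is just that shape — area = 693.25 mm². Checking containment: the cross-section at z = 14.25 is a subset of the cross-section at z = 4.75.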